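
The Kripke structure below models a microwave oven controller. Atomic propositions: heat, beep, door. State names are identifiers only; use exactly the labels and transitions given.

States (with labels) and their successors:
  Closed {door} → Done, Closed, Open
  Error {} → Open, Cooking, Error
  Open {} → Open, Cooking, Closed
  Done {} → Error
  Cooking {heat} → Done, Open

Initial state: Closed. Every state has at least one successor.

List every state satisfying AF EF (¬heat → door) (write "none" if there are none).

{Closed, Error, Open, Done, Cooking}

States satisfying EF (¬heat → door): {Closed, Error, Open, Done, Cooking}.
States satisfying AF EF (¬heat → door): {Closed, Error, Open, Done, Cooking}.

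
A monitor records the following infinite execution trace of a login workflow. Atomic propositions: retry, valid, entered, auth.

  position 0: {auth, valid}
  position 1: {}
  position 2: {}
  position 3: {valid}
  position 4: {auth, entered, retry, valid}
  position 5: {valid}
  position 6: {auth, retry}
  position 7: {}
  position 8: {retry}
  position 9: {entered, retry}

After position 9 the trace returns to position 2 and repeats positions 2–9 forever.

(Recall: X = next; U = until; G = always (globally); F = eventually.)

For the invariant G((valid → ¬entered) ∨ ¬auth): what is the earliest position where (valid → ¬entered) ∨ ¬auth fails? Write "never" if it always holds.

Check (valid → ¬entered) ∨ ¬auth at each position in order: 0 ✓, 1 ✓, 2 ✓, 3 ✓.
At position 4 the labels are {auth, entered, retry, valid}, so (valid → ¬entered) ∨ ¬auth is false there. This is the first violation.

4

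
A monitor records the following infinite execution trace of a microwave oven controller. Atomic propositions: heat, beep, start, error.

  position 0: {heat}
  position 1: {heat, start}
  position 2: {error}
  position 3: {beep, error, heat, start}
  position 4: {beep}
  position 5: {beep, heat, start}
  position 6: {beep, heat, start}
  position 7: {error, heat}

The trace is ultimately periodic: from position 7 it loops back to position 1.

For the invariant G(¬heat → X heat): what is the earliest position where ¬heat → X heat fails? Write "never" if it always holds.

never

¬heat → X heat holds at every position 0..7, and those are all the positions the trace ever visits, so the invariant G(¬heat → X heat) is never violated.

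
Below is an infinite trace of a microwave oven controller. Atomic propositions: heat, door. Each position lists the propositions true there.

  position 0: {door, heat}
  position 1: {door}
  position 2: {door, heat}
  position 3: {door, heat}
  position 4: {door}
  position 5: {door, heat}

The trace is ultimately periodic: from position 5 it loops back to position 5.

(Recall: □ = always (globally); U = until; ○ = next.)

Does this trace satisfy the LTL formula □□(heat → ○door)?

□(heat → ○door) holds at every position 0..5, and those are all positions ever visited, so □□(heat → ○door) holds.

Holds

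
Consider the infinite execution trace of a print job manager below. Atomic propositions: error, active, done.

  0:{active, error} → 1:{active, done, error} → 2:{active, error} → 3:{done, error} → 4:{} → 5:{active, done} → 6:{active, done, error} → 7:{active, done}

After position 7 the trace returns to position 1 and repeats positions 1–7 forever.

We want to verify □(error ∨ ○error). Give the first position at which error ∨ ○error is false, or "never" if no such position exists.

Check error ∨ ○error at each position in order: 0 ✓, 1 ✓, 2 ✓, 3 ✓.
At position 4 the labels are {} and the next position 5 has {active, done}, so error ∨ ○error is false there. This is the first violation.

4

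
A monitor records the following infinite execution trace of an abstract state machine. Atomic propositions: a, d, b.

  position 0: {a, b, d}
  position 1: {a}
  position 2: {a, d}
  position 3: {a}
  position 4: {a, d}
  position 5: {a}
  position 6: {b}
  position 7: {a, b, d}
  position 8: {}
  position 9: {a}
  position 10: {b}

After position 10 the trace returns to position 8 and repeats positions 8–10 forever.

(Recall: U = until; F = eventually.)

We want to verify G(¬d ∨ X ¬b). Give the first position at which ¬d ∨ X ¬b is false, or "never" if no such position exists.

never

¬d ∨ X ¬b holds at every position 0..10, and those are all the positions the trace ever visits, so the invariant G(¬d ∨ X ¬b) is never violated.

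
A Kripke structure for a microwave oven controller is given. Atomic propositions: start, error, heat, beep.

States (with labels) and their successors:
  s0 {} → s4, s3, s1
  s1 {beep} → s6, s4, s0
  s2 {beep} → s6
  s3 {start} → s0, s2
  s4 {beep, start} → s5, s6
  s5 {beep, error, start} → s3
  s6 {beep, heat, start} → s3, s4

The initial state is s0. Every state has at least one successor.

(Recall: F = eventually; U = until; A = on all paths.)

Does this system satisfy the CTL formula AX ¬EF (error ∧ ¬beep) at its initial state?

Holds

States satisfying ¬EF (error ∧ ¬beep): {s0, s1, s2, s3, s4, s5, s6}.
States satisfying AX ¬EF (error ∧ ¬beep): {s0, s1, s2, s3, s4, s5, s6}.
s0 ∈ Sat(AX ¬EF (error ∧ ¬beep)).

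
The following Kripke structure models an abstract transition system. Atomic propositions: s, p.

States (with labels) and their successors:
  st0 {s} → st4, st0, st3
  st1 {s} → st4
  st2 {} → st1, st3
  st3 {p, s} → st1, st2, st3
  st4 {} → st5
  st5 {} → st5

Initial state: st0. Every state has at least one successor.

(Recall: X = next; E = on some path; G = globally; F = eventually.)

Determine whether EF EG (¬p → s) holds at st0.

States satisfying EG (¬p → s): {st0, st3}.
States satisfying EF EG (¬p → s): {st0, st2, st3}.
Some path from st0 reaches a state where EG (¬p → s) holds.
st0 ∈ Sat(EF EG (¬p → s)).

Yes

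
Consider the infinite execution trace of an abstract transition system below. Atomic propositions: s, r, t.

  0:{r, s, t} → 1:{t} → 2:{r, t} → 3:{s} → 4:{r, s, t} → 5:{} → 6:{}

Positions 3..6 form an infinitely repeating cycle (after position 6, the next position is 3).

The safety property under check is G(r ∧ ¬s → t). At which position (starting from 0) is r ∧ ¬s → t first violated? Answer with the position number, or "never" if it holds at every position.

r ∧ ¬s → t holds at every position 0..6, and those are all the positions the trace ever visits, so the invariant G(r ∧ ¬s → t) is never violated.

never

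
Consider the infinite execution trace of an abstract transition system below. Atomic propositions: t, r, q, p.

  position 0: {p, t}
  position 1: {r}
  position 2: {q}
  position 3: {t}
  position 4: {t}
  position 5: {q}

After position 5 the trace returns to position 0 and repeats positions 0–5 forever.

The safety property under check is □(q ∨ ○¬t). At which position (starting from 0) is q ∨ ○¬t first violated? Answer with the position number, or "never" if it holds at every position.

Check q ∨ ○¬t at each position in order: 0 ✓, 1 ✓, 2 ✓.
At position 3 the labels are {t} and the next position 4 has {t}, so q ∨ ○¬t is false there. This is the first violation.

3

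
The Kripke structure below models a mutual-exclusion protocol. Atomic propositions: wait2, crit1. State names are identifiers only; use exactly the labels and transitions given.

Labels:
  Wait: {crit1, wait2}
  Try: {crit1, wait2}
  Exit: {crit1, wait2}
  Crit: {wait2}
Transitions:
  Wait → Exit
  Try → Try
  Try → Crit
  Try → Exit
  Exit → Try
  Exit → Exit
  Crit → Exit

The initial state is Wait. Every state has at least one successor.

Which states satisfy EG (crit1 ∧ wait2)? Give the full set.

{Wait, Try, Exit}

States satisfying crit1 ∧ wait2: {Wait, Try, Exit}.
States satisfying EG (crit1 ∧ wait2): {Wait, Try, Exit}.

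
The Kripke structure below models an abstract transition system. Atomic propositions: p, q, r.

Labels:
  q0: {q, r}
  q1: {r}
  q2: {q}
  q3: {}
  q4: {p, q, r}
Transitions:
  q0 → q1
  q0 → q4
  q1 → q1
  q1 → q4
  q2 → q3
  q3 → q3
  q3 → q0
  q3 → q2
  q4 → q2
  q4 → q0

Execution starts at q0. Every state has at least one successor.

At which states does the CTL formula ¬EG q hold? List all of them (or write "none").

States satisfying q: {q0, q2, q4}.
States satisfying EG q: {q0, q4}.
States satisfying ¬EG q: {q1, q2, q3}.

{q1, q2, q3}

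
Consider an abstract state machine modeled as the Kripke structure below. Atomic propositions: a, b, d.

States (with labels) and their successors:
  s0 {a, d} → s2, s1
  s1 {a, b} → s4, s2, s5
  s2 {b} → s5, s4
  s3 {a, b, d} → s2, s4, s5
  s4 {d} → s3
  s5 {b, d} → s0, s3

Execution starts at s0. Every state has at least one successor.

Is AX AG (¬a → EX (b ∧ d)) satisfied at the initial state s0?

Yes

States satisfying AG (¬a → EX (b ∧ d)): {s0, s1, s2, s3, s4, s5}.
States satisfying AX AG (¬a → EX (b ∧ d)): {s0, s1, s2, s3, s4, s5}.
s0 ∈ Sat(AX AG (¬a → EX (b ∧ d))).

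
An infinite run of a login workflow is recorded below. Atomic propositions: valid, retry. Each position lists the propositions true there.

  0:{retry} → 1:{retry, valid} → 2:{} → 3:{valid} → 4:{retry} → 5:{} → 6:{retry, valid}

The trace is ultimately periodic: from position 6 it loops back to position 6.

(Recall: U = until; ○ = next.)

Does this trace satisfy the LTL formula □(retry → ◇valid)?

Holds

retry → ◇valid holds at every position 0..6, and those are all positions ever visited, so □(retry → ◇valid) holds.
Positions where retry holds: 0, 1, 4, 6.
Check ◇valid at each: 0→ok, 1→ok, 4→ok, 6→ok.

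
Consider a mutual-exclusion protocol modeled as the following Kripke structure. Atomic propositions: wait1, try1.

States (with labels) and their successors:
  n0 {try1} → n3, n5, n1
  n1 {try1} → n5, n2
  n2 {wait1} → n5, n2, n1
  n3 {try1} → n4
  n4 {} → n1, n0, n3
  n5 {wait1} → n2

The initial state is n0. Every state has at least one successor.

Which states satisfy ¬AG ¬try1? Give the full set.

{n0, n1, n2, n3, n4, n5}

States satisfying ¬try1: {n2, n4, n5}.
States satisfying AG ¬try1: ∅.
States satisfying ¬AG ¬try1: {n0, n1, n2, n3, n4, n5}.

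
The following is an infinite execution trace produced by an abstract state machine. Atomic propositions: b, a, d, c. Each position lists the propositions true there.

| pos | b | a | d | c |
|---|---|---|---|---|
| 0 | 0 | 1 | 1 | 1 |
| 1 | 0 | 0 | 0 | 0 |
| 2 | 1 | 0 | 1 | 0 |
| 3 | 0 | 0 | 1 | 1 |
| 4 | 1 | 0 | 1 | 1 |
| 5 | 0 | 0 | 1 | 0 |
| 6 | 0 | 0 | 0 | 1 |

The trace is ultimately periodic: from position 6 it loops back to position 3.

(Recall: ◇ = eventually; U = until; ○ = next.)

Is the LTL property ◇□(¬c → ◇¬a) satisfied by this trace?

Holds

□(¬c → ◇¬a) holds at position 0, which is reachable from 0, so ◇□(¬c → ◇¬a) holds.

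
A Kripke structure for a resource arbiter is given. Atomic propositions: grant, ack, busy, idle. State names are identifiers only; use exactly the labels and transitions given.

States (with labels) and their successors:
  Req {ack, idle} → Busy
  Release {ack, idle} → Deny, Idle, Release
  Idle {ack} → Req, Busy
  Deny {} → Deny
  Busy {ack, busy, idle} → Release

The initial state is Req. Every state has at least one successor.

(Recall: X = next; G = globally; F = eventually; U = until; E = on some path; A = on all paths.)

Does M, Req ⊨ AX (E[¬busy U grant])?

Violated

States satisfying E[¬busy U grant]: ∅.
States satisfying AX (E[¬busy U grant]): ∅.
Req ∉ Sat(AX (E[¬busy U grant])).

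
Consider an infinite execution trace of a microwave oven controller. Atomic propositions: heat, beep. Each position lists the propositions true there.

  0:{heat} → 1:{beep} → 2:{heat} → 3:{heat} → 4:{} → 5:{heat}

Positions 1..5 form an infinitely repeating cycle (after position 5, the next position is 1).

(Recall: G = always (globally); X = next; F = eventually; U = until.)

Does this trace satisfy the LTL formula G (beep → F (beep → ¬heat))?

beep → F (beep → ¬heat) holds at every position 0..5, and those are all positions ever visited, so G (beep → F (beep → ¬heat)) holds.
Positions where beep holds: 1.
Check F (beep → ¬heat) at each: 1→ok.

Satisfied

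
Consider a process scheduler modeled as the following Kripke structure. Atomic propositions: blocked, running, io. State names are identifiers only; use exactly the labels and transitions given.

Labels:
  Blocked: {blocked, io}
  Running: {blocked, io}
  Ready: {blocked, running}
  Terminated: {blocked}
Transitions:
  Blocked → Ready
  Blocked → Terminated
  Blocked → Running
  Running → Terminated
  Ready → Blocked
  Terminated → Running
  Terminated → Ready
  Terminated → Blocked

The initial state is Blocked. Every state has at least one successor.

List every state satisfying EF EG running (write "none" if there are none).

States satisfying EG running: ∅.
States satisfying EF EG running: ∅.

none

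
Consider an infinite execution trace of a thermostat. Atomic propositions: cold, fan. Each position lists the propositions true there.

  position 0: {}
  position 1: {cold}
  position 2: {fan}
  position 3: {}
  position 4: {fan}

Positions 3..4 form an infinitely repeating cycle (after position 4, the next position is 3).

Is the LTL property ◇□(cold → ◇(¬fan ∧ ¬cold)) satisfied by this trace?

Holds

□(cold → ◇(¬fan ∧ ¬cold)) holds at position 0, which is reachable from 0, so ◇□(cold → ◇(¬fan ∧ ¬cold)) holds.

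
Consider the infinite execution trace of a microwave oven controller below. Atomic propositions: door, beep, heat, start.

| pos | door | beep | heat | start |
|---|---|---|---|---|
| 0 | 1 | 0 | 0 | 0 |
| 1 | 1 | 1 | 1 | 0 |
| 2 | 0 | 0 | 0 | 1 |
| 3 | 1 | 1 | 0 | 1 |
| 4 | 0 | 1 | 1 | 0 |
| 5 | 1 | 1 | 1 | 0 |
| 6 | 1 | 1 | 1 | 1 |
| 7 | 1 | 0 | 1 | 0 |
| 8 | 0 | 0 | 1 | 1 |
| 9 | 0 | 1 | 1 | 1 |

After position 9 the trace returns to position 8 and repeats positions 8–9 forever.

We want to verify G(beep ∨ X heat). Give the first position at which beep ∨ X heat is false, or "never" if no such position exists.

Check beep ∨ X heat at each position in order: 0 ✓, 1 ✓.
At position 2 the labels are {start} and the next position 3 has {beep, door, start}, so beep ∨ X heat is false there. This is the first violation.

2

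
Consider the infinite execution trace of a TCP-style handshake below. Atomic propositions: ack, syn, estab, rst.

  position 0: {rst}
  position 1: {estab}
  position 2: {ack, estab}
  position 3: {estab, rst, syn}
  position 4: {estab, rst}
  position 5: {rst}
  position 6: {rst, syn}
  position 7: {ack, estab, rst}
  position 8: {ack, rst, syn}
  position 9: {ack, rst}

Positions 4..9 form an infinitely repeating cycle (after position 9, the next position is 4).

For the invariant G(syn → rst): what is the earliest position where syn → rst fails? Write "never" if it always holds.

never

syn → rst holds at every position 0..9, and those are all the positions the trace ever visits, so the invariant G(syn → rst) is never violated.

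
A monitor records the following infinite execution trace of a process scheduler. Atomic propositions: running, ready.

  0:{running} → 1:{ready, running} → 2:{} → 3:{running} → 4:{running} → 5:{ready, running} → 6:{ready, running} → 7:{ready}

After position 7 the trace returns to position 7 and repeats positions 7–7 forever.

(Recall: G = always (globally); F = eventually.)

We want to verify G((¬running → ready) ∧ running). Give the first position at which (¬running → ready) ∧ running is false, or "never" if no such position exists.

Check (¬running → ready) ∧ running at each position in order: 0 ✓, 1 ✓.
At position 2 the labels are {}, so (¬running → ready) ∧ running is false there. This is the first violation.

2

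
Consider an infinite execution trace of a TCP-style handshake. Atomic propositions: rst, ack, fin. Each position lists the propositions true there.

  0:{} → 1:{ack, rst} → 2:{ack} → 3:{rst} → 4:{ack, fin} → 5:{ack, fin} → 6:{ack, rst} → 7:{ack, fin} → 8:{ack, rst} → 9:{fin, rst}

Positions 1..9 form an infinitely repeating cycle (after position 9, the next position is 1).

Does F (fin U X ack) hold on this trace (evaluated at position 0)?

Yes

fin U X ack holds at position 0, which is reachable from 0, so F (fin U X ack) holds.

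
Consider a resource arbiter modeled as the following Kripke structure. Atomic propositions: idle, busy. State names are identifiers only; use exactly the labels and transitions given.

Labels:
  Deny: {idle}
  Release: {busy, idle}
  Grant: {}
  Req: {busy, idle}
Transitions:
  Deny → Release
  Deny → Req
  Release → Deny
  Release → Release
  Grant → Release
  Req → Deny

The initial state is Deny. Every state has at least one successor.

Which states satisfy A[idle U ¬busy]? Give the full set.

States satisfying idle: {Deny, Release, Req}.
States satisfying ¬busy: {Deny, Grant}.
States satisfying A[idle U ¬busy]: {Deny, Grant, Req}.

{Deny, Grant, Req}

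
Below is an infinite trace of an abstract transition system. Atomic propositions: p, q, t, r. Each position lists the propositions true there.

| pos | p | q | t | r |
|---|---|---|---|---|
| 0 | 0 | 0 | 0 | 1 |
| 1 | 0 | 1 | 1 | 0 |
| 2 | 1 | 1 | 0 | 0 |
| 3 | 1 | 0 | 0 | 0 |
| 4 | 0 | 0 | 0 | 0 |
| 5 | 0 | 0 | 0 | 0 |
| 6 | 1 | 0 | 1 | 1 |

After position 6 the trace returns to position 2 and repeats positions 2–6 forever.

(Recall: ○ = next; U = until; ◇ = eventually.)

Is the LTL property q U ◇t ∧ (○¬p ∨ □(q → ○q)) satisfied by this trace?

Satisfied

Walking from position 0: ◇t first holds at position 0, and q holds at every earlier position along the way, so q U ◇t holds.
At position 0: q U ◇t is true; ○¬p ∨ □(q → ○q) is true; so q U ◇t ∧ (○¬p ∨ □(q → ○q)) is true.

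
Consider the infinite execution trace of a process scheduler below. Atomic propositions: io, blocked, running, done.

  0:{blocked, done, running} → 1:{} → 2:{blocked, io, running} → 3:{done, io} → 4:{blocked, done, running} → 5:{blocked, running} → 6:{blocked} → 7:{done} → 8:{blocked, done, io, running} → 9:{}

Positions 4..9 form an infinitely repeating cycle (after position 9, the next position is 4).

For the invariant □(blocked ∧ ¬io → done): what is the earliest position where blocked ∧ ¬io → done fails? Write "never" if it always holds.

5

Check blocked ∧ ¬io → done at each position in order: 0 ✓, 1 ✓, 2 ✓, 3 ✓, 4 ✓.
At position 5 the labels are {blocked, running}, so blocked ∧ ¬io → done is false there. This is the first violation.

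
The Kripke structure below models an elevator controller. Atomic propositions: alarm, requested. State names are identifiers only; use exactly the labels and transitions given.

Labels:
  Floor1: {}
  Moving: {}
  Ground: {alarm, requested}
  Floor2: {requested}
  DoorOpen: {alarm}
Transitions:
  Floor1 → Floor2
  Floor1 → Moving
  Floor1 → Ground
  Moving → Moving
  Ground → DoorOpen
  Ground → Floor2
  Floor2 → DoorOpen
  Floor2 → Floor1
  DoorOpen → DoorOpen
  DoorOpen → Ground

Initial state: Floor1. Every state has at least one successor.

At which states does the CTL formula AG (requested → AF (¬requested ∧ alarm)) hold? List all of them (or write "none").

States satisfying requested → AF (¬requested ∧ alarm): {Floor1, Moving, DoorOpen}.
States satisfying AG (requested → AF (¬requested ∧ alarm)): {Moving}.

{Moving}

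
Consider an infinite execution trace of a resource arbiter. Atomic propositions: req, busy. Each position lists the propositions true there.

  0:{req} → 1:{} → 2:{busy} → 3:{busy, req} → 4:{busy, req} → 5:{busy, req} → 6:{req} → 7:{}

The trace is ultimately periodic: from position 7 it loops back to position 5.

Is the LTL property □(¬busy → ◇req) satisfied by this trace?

¬busy → ◇req holds at every position 0..7, and those are all positions ever visited, so □(¬busy → ◇req) holds.
Positions where ¬busy holds: 0, 1, 6, 7.
Check ◇req at each: 0→ok, 1→ok, 6→ok, 7→ok.

Yes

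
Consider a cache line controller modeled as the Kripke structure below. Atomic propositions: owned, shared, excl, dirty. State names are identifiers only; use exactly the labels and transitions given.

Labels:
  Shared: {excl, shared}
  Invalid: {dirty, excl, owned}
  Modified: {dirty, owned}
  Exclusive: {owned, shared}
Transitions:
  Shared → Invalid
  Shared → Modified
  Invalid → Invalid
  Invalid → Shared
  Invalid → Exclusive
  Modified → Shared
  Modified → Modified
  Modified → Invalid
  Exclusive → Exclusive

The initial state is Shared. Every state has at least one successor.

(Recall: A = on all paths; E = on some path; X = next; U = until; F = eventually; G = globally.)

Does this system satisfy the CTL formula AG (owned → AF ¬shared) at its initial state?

Violated

States satisfying owned → AF ¬shared: {Shared, Invalid, Modified}.
States satisfying AG (owned → AF ¬shared): ∅.
Exclusive is reachable from Shared and violates owned → AF ¬shared, so AG fails at Shared.
Shared ∉ Sat(AG (owned → AF ¬shared)).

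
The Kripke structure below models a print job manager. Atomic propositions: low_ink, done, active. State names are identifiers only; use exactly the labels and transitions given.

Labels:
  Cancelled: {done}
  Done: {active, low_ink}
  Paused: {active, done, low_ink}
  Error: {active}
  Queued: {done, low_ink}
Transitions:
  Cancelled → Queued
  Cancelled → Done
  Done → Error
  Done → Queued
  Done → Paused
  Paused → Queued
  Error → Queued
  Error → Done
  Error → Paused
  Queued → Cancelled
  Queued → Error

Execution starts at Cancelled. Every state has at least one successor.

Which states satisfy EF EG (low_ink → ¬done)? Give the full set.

States satisfying EG (low_ink → ¬done): {Cancelled, Done, Error}.
States satisfying EF EG (low_ink → ¬done): {Cancelled, Done, Paused, Error, Queued}.

{Cancelled, Done, Paused, Error, Queued}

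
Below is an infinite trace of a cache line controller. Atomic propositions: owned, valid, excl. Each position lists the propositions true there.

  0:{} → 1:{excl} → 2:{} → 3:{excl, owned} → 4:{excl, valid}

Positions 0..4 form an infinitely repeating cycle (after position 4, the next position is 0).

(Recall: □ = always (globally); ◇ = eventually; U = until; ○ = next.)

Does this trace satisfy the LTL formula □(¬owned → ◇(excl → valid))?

¬owned → ◇(excl → valid) holds at every position 0..4, and those are all positions ever visited, so □(¬owned → ◇(excl → valid)) holds.
Positions where ¬owned holds: 0, 1, 2, 4.
Check ◇(excl → valid) at each: 0→ok, 1→ok, 2→ok, 4→ok.

Yes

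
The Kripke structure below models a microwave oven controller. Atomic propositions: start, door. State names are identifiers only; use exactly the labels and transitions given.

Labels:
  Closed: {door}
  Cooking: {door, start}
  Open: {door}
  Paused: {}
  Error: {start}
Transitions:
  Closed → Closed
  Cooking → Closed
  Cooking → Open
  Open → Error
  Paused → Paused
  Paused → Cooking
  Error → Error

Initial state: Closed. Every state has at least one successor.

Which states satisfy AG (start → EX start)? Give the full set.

{Closed, Open, Error}

States satisfying start → EX start: {Closed, Open, Paused, Error}.
States satisfying AG (start → EX start): {Closed, Open, Error}.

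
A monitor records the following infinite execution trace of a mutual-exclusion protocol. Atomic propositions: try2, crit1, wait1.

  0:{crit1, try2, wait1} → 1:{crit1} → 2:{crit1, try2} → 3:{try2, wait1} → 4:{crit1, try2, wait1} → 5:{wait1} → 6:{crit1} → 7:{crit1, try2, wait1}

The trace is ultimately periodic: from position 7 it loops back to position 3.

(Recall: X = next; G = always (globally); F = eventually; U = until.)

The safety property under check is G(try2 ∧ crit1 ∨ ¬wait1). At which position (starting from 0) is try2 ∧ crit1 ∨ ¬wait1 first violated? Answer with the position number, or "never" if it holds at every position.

3

Check try2 ∧ crit1 ∨ ¬wait1 at each position in order: 0 ✓, 1 ✓, 2 ✓.
At position 3 the labels are {try2, wait1}, so try2 ∧ crit1 ∨ ¬wait1 is false there. This is the first violation.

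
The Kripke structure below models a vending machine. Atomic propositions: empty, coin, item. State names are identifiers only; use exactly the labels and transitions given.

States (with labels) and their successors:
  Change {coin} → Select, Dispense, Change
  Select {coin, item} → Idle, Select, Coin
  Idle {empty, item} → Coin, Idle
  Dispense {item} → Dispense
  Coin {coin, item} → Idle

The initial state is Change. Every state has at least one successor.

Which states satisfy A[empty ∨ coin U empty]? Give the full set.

{Idle, Coin}

States satisfying empty ∨ coin: {Change, Select, Idle, Coin}.
States satisfying empty: {Idle}.
States satisfying A[empty ∨ coin U empty]: {Idle, Coin}.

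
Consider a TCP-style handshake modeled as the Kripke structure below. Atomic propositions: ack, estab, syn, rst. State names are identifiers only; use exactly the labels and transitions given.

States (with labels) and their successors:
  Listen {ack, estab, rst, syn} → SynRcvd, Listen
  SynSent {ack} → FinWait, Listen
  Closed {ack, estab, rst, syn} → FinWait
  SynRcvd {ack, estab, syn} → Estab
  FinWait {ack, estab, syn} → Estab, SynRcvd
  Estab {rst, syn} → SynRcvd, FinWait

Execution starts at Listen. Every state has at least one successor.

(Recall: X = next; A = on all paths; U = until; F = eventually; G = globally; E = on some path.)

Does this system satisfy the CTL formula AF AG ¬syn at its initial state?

Does not hold

States satisfying AG ¬syn: ∅.
States satisfying AF AG ¬syn: ∅.
There is a path from Listen along which AG ¬syn never holds.
Listen ∉ Sat(AF AG ¬syn).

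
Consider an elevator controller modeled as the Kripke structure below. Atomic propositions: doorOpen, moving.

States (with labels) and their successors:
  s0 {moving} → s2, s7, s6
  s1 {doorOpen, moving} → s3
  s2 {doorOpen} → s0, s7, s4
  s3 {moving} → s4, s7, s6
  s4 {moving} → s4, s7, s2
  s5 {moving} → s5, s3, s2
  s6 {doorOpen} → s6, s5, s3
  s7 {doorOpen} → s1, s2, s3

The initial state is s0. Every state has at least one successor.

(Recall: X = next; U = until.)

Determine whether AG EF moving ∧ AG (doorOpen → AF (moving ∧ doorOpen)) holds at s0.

No

States satisfying EF moving: {s0, s1, s2, s3, s4, s5, s6, s7}.
States satisfying AG EF moving: {s0, s1, s2, s3, s4, s5, s6, s7}.
States satisfying doorOpen → AF (moving ∧ doorOpen): {s0, s1, s3, s4, s5}.
States satisfying AG (doorOpen → AF (moving ∧ doorOpen)): ∅.
States satisfying AG EF moving ∧ AG (doorOpen → AF (moving ∧ doorOpen)): ∅.
s0 ∉ Sat(AG EF moving ∧ AG (doorOpen → AF (moving ∧ doorOpen))).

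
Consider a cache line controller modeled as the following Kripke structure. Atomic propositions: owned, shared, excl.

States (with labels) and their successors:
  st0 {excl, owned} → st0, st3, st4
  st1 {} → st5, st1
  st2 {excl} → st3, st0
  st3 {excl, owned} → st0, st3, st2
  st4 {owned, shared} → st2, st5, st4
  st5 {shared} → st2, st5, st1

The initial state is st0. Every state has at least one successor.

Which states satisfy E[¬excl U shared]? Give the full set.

{st1, st4, st5}

States satisfying ¬excl: {st1, st4, st5}.
States satisfying shared: {st4, st5}.
States satisfying E[¬excl U shared]: {st1, st4, st5}.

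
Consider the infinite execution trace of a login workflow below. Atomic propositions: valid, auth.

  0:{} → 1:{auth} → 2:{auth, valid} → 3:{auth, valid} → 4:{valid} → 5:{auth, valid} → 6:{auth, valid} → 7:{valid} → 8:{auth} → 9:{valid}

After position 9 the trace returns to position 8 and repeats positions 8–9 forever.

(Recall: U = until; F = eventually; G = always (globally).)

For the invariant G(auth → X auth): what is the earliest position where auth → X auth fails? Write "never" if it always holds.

Check auth → X auth at each position in order: 0 ✓, 1 ✓, 2 ✓.
At position 3 the labels are {auth, valid} and the next position 4 has {valid}, so auth → X auth is false there. This is the first violation.

3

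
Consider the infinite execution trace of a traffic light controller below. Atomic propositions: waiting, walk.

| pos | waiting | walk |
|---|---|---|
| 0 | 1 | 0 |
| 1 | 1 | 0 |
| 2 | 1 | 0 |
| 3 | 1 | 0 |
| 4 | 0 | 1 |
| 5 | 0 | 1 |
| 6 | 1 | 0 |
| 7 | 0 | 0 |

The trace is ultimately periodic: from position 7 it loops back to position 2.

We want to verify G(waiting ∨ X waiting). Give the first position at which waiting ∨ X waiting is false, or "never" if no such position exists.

Check waiting ∨ X waiting at each position in order: 0 ✓, 1 ✓, 2 ✓, 3 ✓.
At position 4 the labels are {walk} and the next position 5 has {walk}, so waiting ∨ X waiting is false there. This is the first violation.

4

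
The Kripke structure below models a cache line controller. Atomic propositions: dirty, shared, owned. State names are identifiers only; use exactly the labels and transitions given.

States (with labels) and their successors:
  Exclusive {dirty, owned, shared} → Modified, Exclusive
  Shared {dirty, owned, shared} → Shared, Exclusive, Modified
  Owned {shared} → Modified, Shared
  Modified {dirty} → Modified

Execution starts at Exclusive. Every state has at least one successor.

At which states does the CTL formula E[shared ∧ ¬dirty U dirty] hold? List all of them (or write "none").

{Exclusive, Shared, Owned, Modified}

States satisfying shared ∧ ¬dirty: {Owned}.
States satisfying dirty: {Exclusive, Shared, Modified}.
States satisfying E[shared ∧ ¬dirty U dirty]: {Exclusive, Shared, Owned, Modified}.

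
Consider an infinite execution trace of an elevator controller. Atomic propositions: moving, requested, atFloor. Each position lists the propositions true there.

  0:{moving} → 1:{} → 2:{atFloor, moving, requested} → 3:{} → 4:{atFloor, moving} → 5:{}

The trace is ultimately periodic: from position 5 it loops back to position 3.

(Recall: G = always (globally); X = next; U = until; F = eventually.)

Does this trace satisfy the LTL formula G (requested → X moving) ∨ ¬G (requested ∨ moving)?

Holds

requested → X moving must hold at every position from 0 onward. It fails at position 2, so G (requested → X moving) is false.
Positions where requested holds: 2.
Check X moving at each: 2→fails.
At position 0: G (requested → X moving) is false; ¬G (requested ∨ moving) is true; so G (requested → X moving) ∨ ¬G (requested ∨ moving) is true.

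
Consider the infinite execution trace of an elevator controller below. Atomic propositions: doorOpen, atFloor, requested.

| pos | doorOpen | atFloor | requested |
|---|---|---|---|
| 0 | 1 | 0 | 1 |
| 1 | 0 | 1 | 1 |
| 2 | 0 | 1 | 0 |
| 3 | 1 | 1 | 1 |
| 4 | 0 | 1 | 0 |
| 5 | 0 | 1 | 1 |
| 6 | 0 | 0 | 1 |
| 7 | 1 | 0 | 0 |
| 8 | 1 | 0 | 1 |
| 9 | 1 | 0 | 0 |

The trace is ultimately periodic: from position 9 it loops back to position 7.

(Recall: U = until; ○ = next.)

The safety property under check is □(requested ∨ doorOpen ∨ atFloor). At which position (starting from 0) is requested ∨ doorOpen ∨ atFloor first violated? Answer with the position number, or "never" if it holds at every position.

never

requested ∨ doorOpen ∨ atFloor holds at every position 0..9, and those are all the positions the trace ever visits, so the invariant □(requested ∨ doorOpen ∨ atFloor) is never violated.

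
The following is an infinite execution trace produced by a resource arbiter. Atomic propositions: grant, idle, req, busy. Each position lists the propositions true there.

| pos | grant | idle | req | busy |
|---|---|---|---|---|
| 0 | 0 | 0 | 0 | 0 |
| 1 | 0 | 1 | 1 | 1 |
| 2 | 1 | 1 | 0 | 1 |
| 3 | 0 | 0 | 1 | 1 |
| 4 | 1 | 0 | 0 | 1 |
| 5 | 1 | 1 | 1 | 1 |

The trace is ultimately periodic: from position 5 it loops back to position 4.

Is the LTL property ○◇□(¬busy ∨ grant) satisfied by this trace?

The position after 0 is 1; ◇□(¬busy ∨ grant) is true there.

Holds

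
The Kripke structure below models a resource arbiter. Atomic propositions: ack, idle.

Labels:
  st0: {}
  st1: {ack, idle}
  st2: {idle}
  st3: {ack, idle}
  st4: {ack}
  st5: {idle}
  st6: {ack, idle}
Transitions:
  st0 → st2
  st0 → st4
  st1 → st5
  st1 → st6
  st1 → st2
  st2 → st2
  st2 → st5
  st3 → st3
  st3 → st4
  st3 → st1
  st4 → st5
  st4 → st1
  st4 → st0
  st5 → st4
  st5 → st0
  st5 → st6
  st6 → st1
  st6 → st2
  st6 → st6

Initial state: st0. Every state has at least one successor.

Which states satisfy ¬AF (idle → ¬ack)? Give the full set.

{st1, st3, st6}

States satisfying idle → ¬ack: {st0, st2, st4, st5}.
States satisfying AF (idle → ¬ack): {st0, st2, st4, st5}.
States satisfying ¬AF (idle → ¬ack): {st1, st3, st6}.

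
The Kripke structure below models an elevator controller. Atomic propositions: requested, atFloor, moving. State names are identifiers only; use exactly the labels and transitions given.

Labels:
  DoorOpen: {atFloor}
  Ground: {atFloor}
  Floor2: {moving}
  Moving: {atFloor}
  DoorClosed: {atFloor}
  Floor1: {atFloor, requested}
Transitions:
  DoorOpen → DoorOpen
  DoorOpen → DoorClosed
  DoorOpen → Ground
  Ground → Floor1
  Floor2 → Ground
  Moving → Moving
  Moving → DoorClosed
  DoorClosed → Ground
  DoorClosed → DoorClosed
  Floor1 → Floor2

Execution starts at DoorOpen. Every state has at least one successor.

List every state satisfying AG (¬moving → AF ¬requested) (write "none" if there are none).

States satisfying ¬moving → AF ¬requested: {DoorOpen, Ground, Floor2, Moving, DoorClosed, Floor1}.
States satisfying AG (¬moving → AF ¬requested): {DoorOpen, Ground, Floor2, Moving, DoorClosed, Floor1}.

{DoorOpen, Ground, Floor2, Moving, DoorClosed, Floor1}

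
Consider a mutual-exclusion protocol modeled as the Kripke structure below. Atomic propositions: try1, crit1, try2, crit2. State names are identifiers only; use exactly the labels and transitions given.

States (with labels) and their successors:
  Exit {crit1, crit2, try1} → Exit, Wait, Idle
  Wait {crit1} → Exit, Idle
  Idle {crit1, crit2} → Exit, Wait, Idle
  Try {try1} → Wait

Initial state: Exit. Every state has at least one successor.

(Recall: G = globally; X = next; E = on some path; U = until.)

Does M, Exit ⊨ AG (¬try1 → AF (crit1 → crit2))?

States satisfying ¬try1 → AF (crit1 → crit2): {Exit, Wait, Idle, Try}.
States satisfying AG (¬try1 → AF (crit1 → crit2)): {Exit, Wait, Idle, Try}.
Every state reachable from Exit satisfies ¬try1 → AF (crit1 → crit2).
Exit ∈ Sat(AG (¬try1 → AF (crit1 → crit2))).

Yes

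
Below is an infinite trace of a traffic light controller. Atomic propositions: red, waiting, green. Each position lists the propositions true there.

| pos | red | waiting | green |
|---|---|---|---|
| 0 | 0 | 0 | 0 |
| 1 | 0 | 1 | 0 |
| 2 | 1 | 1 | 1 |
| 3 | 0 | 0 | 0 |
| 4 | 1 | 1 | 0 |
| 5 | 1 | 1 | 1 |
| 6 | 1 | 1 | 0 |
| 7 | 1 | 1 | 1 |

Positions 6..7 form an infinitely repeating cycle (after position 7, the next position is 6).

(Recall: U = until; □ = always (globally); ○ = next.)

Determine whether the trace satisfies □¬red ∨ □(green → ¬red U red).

Holds

¬red must hold at every position from 0 onward. It fails at position 2, so □¬red is false.
green → ¬red U red holds at every position 0..7, and those are all positions ever visited, so □(green → ¬red U red) holds.
Positions where green holds: 2, 5, 7.
Check ¬red U red at each: 2→ok, 5→ok, 7→ok.
At position 0: □¬red is false; □(green → ¬red U red) is true; so □¬red ∨ □(green → ¬red U red) is true.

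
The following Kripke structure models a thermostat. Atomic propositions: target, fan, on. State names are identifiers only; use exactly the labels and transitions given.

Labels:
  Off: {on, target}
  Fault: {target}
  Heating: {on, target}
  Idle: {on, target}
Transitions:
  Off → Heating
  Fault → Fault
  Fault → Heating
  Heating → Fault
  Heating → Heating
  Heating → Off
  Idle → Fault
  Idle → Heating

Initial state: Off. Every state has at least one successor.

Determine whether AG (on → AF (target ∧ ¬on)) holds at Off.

States satisfying on → AF (target ∧ ¬on): {Fault}.
States satisfying AG (on → AF (target ∧ ¬on)): ∅.
Heating is reachable from Off and violates on → AF (target ∧ ¬on), so AG fails at Off.
Off ∉ Sat(AG (on → AF (target ∧ ¬on))).

Does not hold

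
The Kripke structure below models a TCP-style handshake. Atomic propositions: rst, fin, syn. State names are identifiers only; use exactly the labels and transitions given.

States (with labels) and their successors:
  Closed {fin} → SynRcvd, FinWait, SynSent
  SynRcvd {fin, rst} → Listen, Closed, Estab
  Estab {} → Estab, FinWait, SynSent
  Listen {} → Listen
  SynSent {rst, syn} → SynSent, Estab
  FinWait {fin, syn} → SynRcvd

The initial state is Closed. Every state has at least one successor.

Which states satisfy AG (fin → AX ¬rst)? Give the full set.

States satisfying fin → AX ¬rst: {SynRcvd, Estab, Listen, SynSent}.
States satisfying AG (fin → AX ¬rst): {Listen}.

{Listen}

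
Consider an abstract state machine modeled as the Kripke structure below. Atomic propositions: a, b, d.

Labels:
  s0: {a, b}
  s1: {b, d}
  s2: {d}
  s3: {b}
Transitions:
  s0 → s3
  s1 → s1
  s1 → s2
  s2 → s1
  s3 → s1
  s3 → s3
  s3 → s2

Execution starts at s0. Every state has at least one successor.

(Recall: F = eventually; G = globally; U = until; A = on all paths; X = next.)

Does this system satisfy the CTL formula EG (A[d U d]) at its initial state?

No

States satisfying A[d U d]: {s1, s2}.
States satisfying EG (A[d U d]): {s1, s2}.
No suitable path/successor from s0 witnesses the formula.
s0 ∉ Sat(EG (A[d U d])).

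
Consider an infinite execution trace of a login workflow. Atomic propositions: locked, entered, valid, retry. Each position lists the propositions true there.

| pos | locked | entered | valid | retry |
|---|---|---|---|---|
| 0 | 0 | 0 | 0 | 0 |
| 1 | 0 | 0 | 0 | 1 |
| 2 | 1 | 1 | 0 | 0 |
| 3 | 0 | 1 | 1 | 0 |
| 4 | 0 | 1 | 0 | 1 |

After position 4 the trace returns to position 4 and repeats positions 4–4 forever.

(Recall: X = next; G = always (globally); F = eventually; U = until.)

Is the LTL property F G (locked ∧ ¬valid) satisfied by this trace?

G (locked ∧ ¬valid) is false at every position 0..4, so it never becomes true and F G (locked ∧ ¬valid) fails.

Violated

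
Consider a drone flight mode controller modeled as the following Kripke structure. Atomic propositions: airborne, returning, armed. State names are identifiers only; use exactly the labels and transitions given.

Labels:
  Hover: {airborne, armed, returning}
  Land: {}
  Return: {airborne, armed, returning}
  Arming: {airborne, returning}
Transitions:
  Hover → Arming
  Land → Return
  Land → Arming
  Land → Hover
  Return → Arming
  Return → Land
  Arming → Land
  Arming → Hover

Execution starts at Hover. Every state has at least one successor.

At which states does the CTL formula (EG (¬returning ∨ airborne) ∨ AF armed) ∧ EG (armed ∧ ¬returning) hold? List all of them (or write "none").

none

States satisfying ¬returning ∨ airborne: {Hover, Land, Return, Arming}.
States satisfying EG (¬returning ∨ airborne): {Hover, Land, Return, Arming}.
States satisfying armed: {Hover, Return}.
States satisfying AF armed: {Hover, Return}.
States satisfying EG (¬returning ∨ airborne) ∨ AF armed: {Hover, Land, Return, Arming}.
States satisfying armed ∧ ¬returning: ∅.
States satisfying EG (armed ∧ ¬returning): ∅.
States satisfying (EG (¬returning ∨ airborne) ∨ AF armed) ∧ EG (armed ∧ ¬returning): ∅.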